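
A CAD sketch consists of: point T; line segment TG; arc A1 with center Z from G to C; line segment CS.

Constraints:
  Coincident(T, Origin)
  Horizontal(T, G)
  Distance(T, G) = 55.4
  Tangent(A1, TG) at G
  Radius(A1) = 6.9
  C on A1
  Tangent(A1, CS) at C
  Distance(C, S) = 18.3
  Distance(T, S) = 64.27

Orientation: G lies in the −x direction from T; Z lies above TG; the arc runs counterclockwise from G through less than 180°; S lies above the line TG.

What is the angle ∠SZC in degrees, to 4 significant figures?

69.34°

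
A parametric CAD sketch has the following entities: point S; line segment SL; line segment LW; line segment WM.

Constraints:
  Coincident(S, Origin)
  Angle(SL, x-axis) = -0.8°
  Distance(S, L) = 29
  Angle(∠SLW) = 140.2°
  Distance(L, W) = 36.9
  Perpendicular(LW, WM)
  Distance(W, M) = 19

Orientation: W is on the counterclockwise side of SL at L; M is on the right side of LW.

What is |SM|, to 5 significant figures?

70.095

S is at the origin; SL runs at -0.8° with length 29.0, so L = 29.0·(cos -0.8°, sin -0.8°) = (28.997, -0.40490). ∠SLW = 140.2°, so LW runs at -0.8° + (180° − 140.2°) = 39.000° from the x-axis; with |LW| = 36.9, W = L + 36.9·(cos 39.000°, sin 39.000°) = (57.674, 22.817). LW is perpendicular to WM; with |WM| = 19.0 on the right of LW, M = W + 19.0·(0.62932, -0.77715) = (69.631, 8.0512). Then |SM| = |M − S| = 70.095.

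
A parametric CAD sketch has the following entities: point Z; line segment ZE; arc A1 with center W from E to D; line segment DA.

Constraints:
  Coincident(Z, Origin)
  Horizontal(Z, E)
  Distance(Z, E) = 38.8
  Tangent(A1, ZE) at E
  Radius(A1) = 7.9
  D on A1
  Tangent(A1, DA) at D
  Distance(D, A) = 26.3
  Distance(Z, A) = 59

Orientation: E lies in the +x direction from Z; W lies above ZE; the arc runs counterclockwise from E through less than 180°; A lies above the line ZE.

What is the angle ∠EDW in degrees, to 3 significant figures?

47.0°

Checks: |ZE| = 38.80 ✓; ∠(WE, EZ) = 90.00° ✓; |WE| = 7.900 ✓; |WD| = 7.900 ✓; ∠(WD, DA) = 90.00° ✓; |DA| = 26.30 ✓; |ZA| = 59.00 ✓.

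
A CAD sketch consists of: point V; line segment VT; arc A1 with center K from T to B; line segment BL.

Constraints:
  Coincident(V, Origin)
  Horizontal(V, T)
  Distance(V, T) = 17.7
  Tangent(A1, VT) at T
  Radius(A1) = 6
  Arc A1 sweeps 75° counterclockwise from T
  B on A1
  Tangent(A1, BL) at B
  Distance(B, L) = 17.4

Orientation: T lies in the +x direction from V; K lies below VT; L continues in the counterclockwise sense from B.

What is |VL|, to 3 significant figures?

22.5

V is at the origin; VT is horizontal with |VT| = 17.7 and T on the +x side, so T = (17.7, 0.00). Tangency of A1 to VT means the radius KT is perpendicular to VT, so K = T + (0, -6) = (17.7, -6.00). On A1, T sits at bearing 90° from K; a 75° counterclockwise sweep puts B at bearing 165°, so B = K + 6.0·(cos 165°, sin 165°) = (11.9, -4.45). A1 meets BL tangentially, so KB is at right angles to BL, so BL runs along (−sin 165°, cos 165°); with |BL| = 17.4, L = (7.40, -21.3). Then |VL| = |L − V| = 22.5.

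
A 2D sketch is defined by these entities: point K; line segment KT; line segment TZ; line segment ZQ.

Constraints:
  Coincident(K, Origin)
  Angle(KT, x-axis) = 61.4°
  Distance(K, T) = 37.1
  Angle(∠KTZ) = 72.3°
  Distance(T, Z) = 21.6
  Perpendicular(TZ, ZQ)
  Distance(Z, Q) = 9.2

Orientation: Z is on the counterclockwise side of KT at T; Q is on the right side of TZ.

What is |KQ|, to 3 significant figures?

45.7

K is at the origin; KT runs at 61.4° with length 37.1, so T = 37.1·(cos 61.4°, sin 61.4°) = (17.8, 32.6). ∠KTZ = 72.3°, so TZ runs at 61.4° + (180° − 72.3°) = 169° from the x-axis; with |TZ| = 21.6, Z = T + 21.6·(cos 169°, sin 169°) = (-3.45, 36.7). TZ is perpendicular to ZQ; with |ZQ| = 9.2 on the right of TZ, Q = Z + 9.2·(0.189, 0.982) = (-1.71, 45.7). Then |KQ| = |Q − K| = 45.7.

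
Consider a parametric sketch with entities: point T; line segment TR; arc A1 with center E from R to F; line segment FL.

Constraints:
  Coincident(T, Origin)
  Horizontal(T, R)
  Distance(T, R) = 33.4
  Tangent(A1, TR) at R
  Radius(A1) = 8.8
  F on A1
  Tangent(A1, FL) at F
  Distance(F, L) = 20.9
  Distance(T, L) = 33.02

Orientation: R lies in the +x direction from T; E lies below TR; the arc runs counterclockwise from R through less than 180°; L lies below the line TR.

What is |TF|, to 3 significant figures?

25.7

Checks: |EF| = 8.800 ✓; ∠(EF, FL) = 90.00° ✓; |FL| = 20.90 ✓; |TL| = 33.02 ✓.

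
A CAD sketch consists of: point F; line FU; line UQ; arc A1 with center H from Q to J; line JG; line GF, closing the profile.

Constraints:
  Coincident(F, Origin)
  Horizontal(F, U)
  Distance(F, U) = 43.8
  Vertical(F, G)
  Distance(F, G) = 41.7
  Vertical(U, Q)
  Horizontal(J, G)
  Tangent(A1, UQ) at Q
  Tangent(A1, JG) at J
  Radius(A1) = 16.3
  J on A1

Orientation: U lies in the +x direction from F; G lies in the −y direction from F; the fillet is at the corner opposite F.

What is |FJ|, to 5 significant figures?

49.951

The virtual corner opposite F is at (43.800, -41.700). Since A1 is tangent to UQ there, HQ ⟂ UQ and A1 meets JG tangentially, so HJ is at right angles to JG, with radius 16.3, so the center H sits 16.3 in from both sides at H = (27.500, -25.400). That places the tangent points at Q = (43.800, -25.400) on UQ and J = (27.500, -41.700) on JG. Then |FJ| = |J − F| = 49.951.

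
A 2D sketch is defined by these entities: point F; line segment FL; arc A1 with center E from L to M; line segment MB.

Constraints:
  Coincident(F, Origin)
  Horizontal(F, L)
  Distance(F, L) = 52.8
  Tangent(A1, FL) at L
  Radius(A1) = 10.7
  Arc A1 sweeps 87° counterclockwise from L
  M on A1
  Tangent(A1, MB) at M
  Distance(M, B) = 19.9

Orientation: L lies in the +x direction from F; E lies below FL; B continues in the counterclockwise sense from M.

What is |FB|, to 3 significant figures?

50.9

F is at the origin; F and L share the same y with |FL| = 52.8 and L on the +x side, so L = (52.8, 0.00). The tangent condition forces EL to be normal to FL, so E = L + (0, -10.7) = (52.8, -10.7). On A1, L sits at bearing 90° from E; an 87° counterclockwise sweep puts M at bearing 177°, so M = E + 10.7·(cos 177°, sin 177°) = (42.1, -10.1). Since A1 is tangent to MB there, EM ⟂ MB, so MB runs along (−sin 177°, cos 177°); with |MB| = 19.9, B = (41.1, -30.0). Then |FB| = |B − F| = 50.9.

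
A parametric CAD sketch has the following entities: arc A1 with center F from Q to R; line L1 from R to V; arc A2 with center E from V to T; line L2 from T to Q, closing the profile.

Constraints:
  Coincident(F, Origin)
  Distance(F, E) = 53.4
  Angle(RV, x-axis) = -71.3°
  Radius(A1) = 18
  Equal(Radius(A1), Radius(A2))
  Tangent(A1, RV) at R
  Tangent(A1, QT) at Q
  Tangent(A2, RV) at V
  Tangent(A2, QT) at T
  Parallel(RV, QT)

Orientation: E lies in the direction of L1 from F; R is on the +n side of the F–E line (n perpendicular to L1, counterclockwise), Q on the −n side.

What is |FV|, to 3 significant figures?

56.4

Tangency of A1 to both parallel lines with radius 18.0 puts R and Q at F ± 18.0·n: R = (17.0, 5.77), Q = (-17.0, -5.77). Equal radii place V and T the same way about E: V = E + 18.0·n = (34.2, -44.8), T = E − 18.0·n = (0.0709, -56.4). Then |FV| = |V − F| = 56.4.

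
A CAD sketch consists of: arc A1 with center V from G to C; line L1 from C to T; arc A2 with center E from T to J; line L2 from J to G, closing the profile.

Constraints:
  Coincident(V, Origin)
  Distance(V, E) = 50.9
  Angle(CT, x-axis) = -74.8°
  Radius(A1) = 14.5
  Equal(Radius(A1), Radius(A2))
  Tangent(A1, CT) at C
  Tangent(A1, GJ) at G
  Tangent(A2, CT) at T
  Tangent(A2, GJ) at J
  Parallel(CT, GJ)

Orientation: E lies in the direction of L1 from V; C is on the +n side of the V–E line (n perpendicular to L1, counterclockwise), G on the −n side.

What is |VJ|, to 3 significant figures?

52.9

The slot axis is L1's direction at -74.8°, so u = (cos -74.8°, sin -74.8°) = (0.262, -0.965) and n = (−sin -74.8°, cos -74.8°) = (0.965, 0.262). V is at the origin and E lies 50.9 along u from V, so E = 50.9·u = (13.3, -49.1). Tangency of A1 to both parallel lines with radius 14.5 puts C and G at V ± 14.5·n: C = (14.0, 3.80), G = (-14.0, -3.80). Equal radii place T and J the same way about E: T = E + 14.5·n = (27.3, -45.3), J = E − 14.5·n = (-0.647, -52.9). Then |VJ| = |J − V| = 52.9.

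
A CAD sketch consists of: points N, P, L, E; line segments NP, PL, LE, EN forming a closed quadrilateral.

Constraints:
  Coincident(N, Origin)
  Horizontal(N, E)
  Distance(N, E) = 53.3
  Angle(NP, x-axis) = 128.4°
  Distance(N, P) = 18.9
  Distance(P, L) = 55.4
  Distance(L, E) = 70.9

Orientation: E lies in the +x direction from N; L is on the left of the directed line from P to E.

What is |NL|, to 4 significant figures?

64.11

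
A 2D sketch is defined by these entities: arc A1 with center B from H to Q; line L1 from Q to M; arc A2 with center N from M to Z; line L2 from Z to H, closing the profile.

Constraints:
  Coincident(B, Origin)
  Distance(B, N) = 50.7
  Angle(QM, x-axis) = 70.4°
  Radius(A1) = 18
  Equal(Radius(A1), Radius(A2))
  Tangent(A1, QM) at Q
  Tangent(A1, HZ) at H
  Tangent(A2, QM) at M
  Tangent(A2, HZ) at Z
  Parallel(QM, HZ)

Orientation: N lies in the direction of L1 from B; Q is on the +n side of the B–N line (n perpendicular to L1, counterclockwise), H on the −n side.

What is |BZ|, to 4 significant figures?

53.80

Tangency of A1 to both parallel lines with radius 18.0 puts Q and H at B ± 18.0·n: Q = (-16.96, 6.038), H = (16.96, -6.038). Equal radii place M and Z the same way about N: M = N + 18.0·n = (0.05036, 53.80), Z = N − 18.0·n = (33.96, 41.72). Then |BZ| = |Z − B| = 53.80.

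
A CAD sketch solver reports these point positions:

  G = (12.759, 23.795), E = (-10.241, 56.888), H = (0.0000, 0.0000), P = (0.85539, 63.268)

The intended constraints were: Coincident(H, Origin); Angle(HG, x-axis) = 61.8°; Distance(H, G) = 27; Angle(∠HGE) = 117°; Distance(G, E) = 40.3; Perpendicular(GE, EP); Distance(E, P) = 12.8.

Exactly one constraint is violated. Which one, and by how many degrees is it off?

Perpendicular(GE, EP) — off by 4.90°.

H = (0.00, 0.00) ✓; HG at 61.80° ✓; |HG| = 27.00 ✓; ∠HGE = 117.0° ✓; |GE| = 40.30 ✓; ∠(GE, EP) = 94.90° ✗; |EP| = 12.80 ✓.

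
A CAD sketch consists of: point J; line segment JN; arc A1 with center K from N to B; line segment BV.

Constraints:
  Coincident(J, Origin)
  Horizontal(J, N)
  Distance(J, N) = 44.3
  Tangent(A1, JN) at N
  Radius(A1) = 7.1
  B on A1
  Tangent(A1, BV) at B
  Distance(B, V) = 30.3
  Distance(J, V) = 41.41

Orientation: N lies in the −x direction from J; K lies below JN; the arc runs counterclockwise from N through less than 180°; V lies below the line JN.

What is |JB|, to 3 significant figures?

50.5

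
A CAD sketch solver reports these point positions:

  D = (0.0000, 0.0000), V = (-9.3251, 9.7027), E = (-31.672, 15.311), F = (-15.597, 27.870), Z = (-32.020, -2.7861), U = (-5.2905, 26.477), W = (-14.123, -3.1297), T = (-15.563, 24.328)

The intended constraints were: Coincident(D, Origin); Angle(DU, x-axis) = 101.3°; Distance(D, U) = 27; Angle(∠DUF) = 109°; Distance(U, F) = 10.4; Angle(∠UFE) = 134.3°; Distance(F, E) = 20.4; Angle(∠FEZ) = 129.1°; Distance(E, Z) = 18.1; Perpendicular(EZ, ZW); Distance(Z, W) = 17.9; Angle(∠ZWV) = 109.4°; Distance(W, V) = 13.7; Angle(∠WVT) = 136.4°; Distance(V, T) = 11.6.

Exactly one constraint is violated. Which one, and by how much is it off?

Distance(V, T) = 11.6 — off by 4.30.

D = (0.00, 0.00) ✓; DU at 101.3° ✓; |DU| = 27.00 ✓; ∠DUF = 109.0° ✓; |UF| = 10.40 ✓; ∠UFE = 134.3° ✓; |FE| = 20.40 ✓; ∠FEZ = 129.1° ✓; |EZ| = 18.10 ✓; ∠(EZ, ZW) = 90.00° ✓; |ZW| = 17.90 ✓; ∠ZWV = 109.4° ✓; |WV| = 13.70 ✓; ∠WVT = 136.4° ✓; |VT| = 15.90 ✗.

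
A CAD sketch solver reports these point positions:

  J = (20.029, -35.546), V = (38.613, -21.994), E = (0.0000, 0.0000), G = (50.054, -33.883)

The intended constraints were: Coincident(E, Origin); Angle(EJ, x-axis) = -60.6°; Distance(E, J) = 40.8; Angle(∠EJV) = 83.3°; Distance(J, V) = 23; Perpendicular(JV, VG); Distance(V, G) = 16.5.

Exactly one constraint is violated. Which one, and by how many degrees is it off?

Perpendicular(JV, VG) — off by 7.80°.

E = (0.00, 0.00) ✓; EJ at -60.60° ✓; |EJ| = 40.80 ✓; ∠EJV = 83.30° ✓; |JV| = 23.00 ✓; ∠(JV, VG) = 82.20° ✗; |VG| = 16.50 ✓.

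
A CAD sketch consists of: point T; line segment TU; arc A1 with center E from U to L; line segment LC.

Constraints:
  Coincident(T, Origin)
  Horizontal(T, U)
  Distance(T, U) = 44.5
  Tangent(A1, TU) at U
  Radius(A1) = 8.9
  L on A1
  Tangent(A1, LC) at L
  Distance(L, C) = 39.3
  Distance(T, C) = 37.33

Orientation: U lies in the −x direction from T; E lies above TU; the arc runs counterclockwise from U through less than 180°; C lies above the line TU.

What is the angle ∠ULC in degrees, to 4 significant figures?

153.7°

Checks: T = (0.00, 0.00) ✓; |EL| = 8.900 ✓; ∠(EL, LC) = 90.00° ✓; |LC| = 39.30 ✓; |TC| = 37.33 ✓.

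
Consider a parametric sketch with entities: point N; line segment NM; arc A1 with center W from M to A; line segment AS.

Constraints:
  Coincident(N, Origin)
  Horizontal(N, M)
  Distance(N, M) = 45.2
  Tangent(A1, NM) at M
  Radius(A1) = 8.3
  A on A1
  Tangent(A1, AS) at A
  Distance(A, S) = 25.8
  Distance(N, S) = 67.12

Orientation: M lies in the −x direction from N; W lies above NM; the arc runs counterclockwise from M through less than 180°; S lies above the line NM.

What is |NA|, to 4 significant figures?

42.36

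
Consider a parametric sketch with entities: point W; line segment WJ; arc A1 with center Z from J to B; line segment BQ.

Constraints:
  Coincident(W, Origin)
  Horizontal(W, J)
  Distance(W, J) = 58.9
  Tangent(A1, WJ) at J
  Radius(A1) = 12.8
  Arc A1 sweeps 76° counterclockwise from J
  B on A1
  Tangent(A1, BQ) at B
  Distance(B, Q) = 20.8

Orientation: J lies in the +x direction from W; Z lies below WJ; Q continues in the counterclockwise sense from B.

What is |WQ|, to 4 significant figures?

51.10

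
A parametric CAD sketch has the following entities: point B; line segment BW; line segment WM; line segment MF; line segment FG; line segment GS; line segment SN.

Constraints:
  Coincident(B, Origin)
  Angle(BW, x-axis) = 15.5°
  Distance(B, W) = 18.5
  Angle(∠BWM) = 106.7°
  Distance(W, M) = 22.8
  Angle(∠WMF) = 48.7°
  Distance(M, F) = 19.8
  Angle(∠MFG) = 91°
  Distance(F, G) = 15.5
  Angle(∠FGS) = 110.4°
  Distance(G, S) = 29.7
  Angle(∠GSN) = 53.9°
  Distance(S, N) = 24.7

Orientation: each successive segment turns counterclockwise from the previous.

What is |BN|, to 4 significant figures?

33.91

∠FGS = 110.4° gives GS at 18.70° from the x-axis; with |GS| = 29.7, S = (41.07, 12.48). ∠GSN = 53.9° gives SN at 144.8° from the x-axis; with |SN| = 24.7, N = (20.88, 26.72). Then |BN| = |N − B| = 33.91.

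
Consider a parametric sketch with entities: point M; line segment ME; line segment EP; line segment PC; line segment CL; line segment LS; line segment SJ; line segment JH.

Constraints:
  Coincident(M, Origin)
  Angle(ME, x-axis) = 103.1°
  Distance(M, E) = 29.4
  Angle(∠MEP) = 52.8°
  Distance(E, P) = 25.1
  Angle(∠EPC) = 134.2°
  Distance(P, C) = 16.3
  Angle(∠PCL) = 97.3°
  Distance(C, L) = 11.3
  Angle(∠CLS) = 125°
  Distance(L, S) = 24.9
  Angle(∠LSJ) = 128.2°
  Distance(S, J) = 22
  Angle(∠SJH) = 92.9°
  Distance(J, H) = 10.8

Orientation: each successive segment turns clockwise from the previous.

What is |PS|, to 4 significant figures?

27.97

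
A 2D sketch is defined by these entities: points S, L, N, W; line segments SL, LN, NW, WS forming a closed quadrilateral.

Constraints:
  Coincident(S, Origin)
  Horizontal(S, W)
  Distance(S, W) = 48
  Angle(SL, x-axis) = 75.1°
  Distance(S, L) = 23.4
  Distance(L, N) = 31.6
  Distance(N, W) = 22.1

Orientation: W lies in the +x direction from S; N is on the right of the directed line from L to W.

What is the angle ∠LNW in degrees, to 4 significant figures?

124.3°

Checks: |LN| = 31.60 ✓; |NW| = 22.10 ✓.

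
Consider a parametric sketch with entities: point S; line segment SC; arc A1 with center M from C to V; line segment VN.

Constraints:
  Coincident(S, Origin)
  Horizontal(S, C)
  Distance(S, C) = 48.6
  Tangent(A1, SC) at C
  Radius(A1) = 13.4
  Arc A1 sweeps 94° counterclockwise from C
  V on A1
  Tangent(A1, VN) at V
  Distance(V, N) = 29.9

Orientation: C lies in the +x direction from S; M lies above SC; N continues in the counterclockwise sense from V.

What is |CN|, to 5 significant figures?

45.580

S is at the origin; SC is horizontal with |SC| = 48.6 and C on the +x side, so C = (48.600, 0.0000). Since A1 is tangent to SC there, MC ⟂ SC, so M = C + (0, 13.4) = (48.600, 13.400). On A1, C sits at bearing -90° from M; a 94° counterclockwise sweep puts V at bearing 4°, so V = M + 13.4·(cos 4°, sin 4°) = (61.967, 14.335). Tangency of A1 to VN means the radius MV is perpendicular to VN, so VN runs along (−sin 4°, cos 4°); with |VN| = 29.9, N = (59.882, 44.162). Then |CN| = |N − C| = 45.580.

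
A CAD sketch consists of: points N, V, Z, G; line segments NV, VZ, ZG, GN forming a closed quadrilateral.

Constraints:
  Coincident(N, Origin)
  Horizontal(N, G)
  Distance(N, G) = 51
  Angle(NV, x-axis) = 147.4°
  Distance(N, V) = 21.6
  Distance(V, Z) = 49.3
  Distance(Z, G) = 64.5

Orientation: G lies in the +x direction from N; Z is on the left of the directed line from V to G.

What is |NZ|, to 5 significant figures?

52.270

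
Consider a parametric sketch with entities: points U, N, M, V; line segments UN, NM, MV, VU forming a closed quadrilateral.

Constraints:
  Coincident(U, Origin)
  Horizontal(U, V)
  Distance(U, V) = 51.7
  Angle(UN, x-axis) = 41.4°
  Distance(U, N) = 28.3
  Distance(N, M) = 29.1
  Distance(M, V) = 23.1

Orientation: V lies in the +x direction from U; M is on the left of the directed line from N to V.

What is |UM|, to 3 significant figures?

55.1

U is at the origin; UV is horizontal with |UV| = 51.7 and V in +x, so V = (51.7, 0). UN runs at 41.4° with |UN| = 28.3, so N = (21.2, 18.7). M is determined by |NM| = 29.1 and |MV| = 23.1 together: it lies at the intersection of circle(N, 29.1) and circle(V, 23.1). With |NV| = 35.8, the foot of the radical line on NV is 22.3 from N and the perpendicular offset is √(29.1² − 22.3²) = 18.7. Taking the left-of-NV solution: M = (50.0, 23.0).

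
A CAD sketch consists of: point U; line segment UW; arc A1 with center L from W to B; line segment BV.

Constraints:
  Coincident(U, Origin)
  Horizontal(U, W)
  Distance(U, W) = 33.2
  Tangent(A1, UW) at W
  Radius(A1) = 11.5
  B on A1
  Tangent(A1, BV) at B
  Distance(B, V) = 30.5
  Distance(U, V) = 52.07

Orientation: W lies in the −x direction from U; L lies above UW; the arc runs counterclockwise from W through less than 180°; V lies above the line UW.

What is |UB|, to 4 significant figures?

25.97

U is at the origin; UW is horizontal with |UW| = 33.2 and W on the −x side, so W = (-33.20, 0.000). A1 meets UW tangentially, so LW is at right angles to UW, so L = W + (0, 11.5) = (-33.20, 11.50). Since LB ⟂ BV (tangency), |LV| = √(11.5² + 30.5²) = 32.60 regardless of where B sits on A1. So V lies on both circle(U, 52.07) and circle(L, 32.60); the above-UW intersection is V = (-28.28, 43.72). B is the foot of the tangent from V: B = (-21.95, 13.89).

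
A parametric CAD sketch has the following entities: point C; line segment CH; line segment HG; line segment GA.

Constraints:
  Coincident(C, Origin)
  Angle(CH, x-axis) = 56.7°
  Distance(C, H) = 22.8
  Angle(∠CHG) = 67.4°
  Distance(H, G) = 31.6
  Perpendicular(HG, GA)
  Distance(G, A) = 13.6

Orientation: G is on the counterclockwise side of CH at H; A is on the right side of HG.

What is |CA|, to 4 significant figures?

41.50

C is at the origin; CH runs at 56.7° with length 22.8, so H = 22.8·(cos 56.7°, sin 56.7°) = (12.52, 19.06). ∠CHG = 67.4°, so HG runs at 56.7° + (180° − 67.4°) = 169.3° from the x-axis; with |HG| = 31.6, G = H + 31.6·(cos 169.3°, sin 169.3°) = (-18.53, 24.92). HG is perpendicular to GA; with |GA| = 13.6 on the right of HG, A = G + 13.6·(0.1857, 0.9826) = (-16.01, 38.29). Then |CA| = |A − C| = 41.50.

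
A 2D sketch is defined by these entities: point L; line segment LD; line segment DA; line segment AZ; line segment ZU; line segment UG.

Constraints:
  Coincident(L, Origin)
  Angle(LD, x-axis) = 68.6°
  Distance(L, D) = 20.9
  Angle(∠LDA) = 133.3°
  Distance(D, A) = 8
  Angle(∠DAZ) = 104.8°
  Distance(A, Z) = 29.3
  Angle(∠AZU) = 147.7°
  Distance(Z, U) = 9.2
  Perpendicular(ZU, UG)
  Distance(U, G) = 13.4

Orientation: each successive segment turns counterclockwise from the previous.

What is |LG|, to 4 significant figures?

22.86

L is at the origin; LD runs at 68.6° with length 20.9, so D = (7.626, 19.46). ∠LDA = 133.3° gives DA at 115.3° from the x-axis; with |DA| = 8.0, A = (4.207, 26.69). ∠DAZ = 104.8° gives AZ at -169.5° from the x-axis; with |AZ| = 29.3, Z = (-24.60, 21.35). ∠AZU = 147.7° gives ZU at -137.2° from the x-axis; with |ZU| = 9.2, U = (-31.35, 15.10). ZU is perpendicular to UG, so UG runs at -47.20°; with |UG| = 13.4, G = (-22.25, 5.269). Then |LG| = |G − L| = 22.86.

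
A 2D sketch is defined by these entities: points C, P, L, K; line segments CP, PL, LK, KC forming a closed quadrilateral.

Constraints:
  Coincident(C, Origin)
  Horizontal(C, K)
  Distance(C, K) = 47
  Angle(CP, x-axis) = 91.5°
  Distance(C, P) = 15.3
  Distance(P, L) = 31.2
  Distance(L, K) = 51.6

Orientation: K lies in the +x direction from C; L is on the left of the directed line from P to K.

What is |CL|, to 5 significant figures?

44.696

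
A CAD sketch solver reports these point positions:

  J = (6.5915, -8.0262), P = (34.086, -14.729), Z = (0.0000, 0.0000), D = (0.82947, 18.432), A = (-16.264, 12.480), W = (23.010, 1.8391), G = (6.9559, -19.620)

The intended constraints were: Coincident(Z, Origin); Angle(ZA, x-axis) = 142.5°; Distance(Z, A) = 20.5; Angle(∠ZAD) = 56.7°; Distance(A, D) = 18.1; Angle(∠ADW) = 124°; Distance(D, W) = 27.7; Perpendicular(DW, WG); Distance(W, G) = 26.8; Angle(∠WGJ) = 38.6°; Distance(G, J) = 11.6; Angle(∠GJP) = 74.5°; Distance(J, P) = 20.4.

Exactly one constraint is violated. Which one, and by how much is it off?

Distance(J, P) = 20.4 — off by 7.90.

Z = (0.00, 0.00) ✓; ZA at 142.5° ✓; |ZA| = 20.50 ✓; ∠ZAD = 56.70° ✓; |AD| = 18.10 ✓; ∠ADW = 124.0° ✓; |DW| = 27.70 ✓; ∠(DW, WG) = 90.00° ✓; |WG| = 26.80 ✓; ∠WGJ = 38.60° ✓; |GJ| = 11.60 ✓; ∠GJP = 74.50° ✓; |JP| = 28.30 ✗.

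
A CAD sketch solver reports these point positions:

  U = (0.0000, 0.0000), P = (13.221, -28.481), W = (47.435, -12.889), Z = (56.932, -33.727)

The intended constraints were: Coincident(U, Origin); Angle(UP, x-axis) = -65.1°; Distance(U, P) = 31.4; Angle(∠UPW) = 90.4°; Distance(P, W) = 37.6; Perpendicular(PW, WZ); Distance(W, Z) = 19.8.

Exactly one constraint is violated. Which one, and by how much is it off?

Distance(W, Z) = 19.8 — off by 3.10.

U = (0.00, 0.00) ✓; UP at -65.10° ✓; |UP| = 31.40 ✓; ∠UPW = 90.40° ✓; |PW| = 37.60 ✓; ∠(PW, WZ) = 90.00° ✓; |WZ| = 22.90 ✗.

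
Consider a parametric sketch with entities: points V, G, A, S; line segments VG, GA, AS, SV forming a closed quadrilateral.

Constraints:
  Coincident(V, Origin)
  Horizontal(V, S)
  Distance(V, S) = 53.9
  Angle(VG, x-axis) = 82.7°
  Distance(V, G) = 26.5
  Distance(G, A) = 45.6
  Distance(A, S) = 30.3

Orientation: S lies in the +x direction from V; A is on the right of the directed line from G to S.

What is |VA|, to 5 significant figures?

29.540

V is at the origin; V and S share the same y with |VS| = 53.9 and S in +x, so S = (53.9, 0). VG runs at 82.7° with |VG| = 26.5, so G = (3.3672, 26.285). A is determined by |GA| = 45.6 and |AS| = 30.3 together: it lies at the intersection of circle(G, 45.6) and circle(S, 30.3). With |GS| = 56.960, the foot of the radical line on GS is 38.674 from G and the perpendicular offset is √(45.6² − 38.674²) = 24.160. Taking the right-of-GS solution: A = (26.528, -12.995).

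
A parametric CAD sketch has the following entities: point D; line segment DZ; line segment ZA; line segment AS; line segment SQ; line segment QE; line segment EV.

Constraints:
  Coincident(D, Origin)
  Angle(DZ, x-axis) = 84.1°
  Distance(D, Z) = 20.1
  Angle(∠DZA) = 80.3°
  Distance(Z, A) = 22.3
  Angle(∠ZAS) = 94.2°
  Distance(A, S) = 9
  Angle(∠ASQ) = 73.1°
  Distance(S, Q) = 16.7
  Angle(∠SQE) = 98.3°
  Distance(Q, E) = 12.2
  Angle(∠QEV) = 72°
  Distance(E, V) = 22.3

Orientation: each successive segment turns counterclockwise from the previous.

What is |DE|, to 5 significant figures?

27.004

∠ASQ = 73.1° gives SQ at 16.500° from the x-axis; with |SQ| = 16.7, Q = (-4.2354, 14.259). ∠SQE = 98.3° gives QE at 98.200° from the x-axis; with |QE| = 12.2, E = (-5.9755, 26.334). Then |DE| = |E − D| = 27.004.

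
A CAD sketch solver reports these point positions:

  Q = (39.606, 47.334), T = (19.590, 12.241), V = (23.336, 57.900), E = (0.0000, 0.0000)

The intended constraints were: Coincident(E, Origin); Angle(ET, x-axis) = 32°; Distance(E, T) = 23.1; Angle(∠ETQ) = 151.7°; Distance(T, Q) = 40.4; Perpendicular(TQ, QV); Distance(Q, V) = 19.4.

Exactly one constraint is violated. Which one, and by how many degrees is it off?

Perpendicular(TQ, QV) — off by 3.30°.

E = (0.00, 0.00) ✓; ET at 32.00° ✓; |ET| = 23.10 ✓; ∠ETQ = 151.7° ✓; |TQ| = 40.40 ✓; ∠(TQ, QV) = 86.70° ✗; |QV| = 19.40 ✓.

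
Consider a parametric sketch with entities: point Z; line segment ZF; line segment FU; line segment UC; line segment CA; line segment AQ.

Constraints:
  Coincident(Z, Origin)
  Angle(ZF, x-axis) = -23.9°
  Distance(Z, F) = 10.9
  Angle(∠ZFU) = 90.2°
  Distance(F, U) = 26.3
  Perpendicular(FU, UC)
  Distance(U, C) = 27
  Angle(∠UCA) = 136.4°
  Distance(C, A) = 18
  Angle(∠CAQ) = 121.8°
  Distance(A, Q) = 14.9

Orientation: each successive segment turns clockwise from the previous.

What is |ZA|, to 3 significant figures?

32.3

Z is at the origin; ZF runs at -23.9° with length 10.9, so F = (9.97, -4.42). ∠ZFU = 90.2° gives FU at -114° from the x-axis; with |FU| = 26.3, U = (-0.606, -28.5). FU is perpendicular to UC, so UC runs at 156°; with |UC| = 27.0, C = (-25.3, -17.6). ∠UCA = 136.4° gives CA at 113° from the x-axis; with |CA| = 18.0, A = (-32.3, -1.04). Then |ZA| = |A − Z| = 32.3.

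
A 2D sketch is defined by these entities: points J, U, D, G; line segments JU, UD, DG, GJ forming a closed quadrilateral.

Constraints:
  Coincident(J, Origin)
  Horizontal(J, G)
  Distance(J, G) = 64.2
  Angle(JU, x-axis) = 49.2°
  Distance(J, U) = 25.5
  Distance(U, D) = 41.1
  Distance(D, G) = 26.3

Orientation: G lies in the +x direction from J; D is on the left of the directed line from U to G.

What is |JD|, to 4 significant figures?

62.68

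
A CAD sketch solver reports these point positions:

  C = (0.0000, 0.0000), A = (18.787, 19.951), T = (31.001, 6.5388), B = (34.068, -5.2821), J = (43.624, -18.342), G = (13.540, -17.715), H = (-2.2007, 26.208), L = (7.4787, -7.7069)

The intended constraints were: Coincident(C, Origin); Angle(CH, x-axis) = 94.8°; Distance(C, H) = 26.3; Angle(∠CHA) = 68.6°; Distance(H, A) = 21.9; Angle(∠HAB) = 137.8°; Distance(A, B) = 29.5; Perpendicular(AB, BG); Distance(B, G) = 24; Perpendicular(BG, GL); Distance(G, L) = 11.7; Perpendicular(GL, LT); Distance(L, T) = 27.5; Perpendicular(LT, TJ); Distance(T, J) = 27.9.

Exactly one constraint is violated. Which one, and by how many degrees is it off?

Perpendicular(LT, TJ) — off by 4.30°.

C = (0.00, 0.00) ✓; CH at 94.80° ✓; |CH| = 26.30 ✓; ∠CHA = 68.60° ✓; |HA| = 21.90 ✓; ∠HAB = 137.8° ✓; |AB| = 29.50 ✓; ∠(AB, BG) = 90.00° ✓; |BG| = 24.00 ✓; ∠(BG, GL) = 90.00° ✓; |GL| = 11.70 ✓; ∠(GL, LT) = 90.00° ✓; |LT| = 27.50 ✓; ∠(LT, TJ) = 94.30° ✗; |TJ| = 27.90 ✓.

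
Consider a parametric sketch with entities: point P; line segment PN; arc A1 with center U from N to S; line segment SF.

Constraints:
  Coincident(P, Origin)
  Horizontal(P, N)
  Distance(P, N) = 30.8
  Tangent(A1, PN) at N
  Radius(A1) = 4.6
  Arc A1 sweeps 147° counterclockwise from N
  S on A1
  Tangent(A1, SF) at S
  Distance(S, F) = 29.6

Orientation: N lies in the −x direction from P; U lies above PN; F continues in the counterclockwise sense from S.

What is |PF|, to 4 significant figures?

58.53

P is at the origin; P and N share the same y with |PN| = 30.8 and N on the −x side, so N = (-30.80, 0.000). Since A1 is tangent to PN there, UN ⟂ PN, so U = N + (0, 4.6) = (-30.80, 4.600). On A1, N sits at bearing -90° from U; a 147° counterclockwise sweep puts S at bearing 57°, so S = U + 4.6·(cos 57°, sin 57°) = (-28.29, 8.458). The tangent condition forces US to be normal to SF, so SF runs along (−sin 57°, cos 57°); with |SF| = 29.6, F = (-53.12, 24.58). Then |PF| = |F − P| = 58.53.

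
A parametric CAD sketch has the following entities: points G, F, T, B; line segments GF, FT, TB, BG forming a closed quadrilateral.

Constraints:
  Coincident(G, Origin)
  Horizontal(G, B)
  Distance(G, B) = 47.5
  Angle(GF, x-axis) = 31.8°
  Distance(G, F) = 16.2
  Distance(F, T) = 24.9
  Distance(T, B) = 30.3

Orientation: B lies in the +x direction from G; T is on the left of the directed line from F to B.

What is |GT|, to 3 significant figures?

40.9

Checks: |FT| = 24.90 ✓; |TB| = 30.30 ✓.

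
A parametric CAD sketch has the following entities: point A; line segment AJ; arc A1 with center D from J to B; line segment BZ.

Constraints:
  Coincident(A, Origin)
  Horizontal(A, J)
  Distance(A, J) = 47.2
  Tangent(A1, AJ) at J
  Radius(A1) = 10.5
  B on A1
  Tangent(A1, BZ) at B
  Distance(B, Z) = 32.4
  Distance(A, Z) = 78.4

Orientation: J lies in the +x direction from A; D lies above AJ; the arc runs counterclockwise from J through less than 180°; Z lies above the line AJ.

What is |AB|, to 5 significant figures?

57.222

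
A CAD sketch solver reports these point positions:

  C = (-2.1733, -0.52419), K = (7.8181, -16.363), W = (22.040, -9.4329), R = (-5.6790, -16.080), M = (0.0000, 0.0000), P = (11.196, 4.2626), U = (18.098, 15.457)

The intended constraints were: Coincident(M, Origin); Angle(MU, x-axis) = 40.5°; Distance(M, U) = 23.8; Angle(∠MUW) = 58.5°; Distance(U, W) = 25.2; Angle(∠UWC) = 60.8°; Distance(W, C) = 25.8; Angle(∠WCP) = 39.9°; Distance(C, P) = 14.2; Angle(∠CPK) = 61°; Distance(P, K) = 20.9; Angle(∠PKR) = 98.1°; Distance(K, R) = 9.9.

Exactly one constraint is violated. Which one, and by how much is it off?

Distance(K, R) = 9.9 — off by 3.60.

M = (0.00, 0.00) ✓; MU at 40.50° ✓; |MU| = 23.80 ✓; ∠MUW = 58.50° ✓; |UW| = 25.20 ✓; ∠UWC = 60.80° ✓; |WC| = 25.80 ✓; ∠WCP = 39.90° ✓; |CP| = 14.20 ✓; ∠CPK = 61.00° ✓; |PK| = 20.90 ✓; ∠PKR = 98.10° ✓; |KR| = 13.50 ✗.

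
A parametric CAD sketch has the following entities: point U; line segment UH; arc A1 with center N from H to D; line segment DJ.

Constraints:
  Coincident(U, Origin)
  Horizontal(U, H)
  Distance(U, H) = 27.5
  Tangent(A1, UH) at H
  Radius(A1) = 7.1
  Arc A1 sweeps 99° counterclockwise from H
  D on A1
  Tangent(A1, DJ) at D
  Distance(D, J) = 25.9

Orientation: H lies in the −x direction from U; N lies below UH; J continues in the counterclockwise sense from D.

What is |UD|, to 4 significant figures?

35.48

Since A1 is tangent to UH there, NH ⟂ UH, so N = H + (0, -7.1) = (-27.50, -7.100). On A1, H sits at bearing 90° from N; a 99° counterclockwise sweep puts D at bearing 189°, so D = N + 7.1·(cos 189°, sin 189°) = (-34.51, -8.211). Then |UD| = |D − U| = 35.48.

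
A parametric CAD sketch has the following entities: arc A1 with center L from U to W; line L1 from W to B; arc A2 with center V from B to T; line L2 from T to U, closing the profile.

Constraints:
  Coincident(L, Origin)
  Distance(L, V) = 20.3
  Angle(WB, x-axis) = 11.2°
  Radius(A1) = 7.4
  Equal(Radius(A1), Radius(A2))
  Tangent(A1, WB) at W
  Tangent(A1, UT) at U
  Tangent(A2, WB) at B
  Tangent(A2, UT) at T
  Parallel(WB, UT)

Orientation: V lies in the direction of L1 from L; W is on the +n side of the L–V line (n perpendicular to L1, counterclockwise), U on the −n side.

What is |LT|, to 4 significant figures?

21.61

The slot axis is L1's direction at 11.2°, so u = (cos 11.2°, sin 11.2°) = (0.9810, 0.1942) and n = (−sin 11.2°, cos 11.2°) = (-0.1942, 0.9810). L is at the origin and V lies 20.3 along u from L, so V = 20.3·u = (19.91, 3.943). Tangency of A1 to both parallel lines with radius 7.4 puts W and U at L ± 7.4·n: W = (-1.437, 7.259), U = (1.437, -7.259). Equal radii place B and T the same way about V: B = V + 7.4·n = (18.48, 11.20), T = V − 7.4·n = (21.35, -3.316). Then |LT| = |T − L| = 21.61.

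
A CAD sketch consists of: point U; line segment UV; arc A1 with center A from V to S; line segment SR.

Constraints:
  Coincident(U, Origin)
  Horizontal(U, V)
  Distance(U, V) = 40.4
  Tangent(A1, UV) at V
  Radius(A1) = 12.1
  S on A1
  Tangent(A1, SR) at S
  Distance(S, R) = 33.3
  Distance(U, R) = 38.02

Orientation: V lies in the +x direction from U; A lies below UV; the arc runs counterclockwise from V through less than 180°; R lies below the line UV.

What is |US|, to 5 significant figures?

30.450

U is at the origin; UV is horizontal with |UV| = 40.4 and V on the +x side, so V = (40.400, 0.0000). Since A1 is tangent to UV there, AV ⟂ UV, so A = V + (0, -12.1) = (40.400, -12.100). Since AS ⟂ SR (tangency), |AR| = √(12.1² + 33.3²) = 35.430 regardless of where S sits on A1. So R lies on both circle(U, 38.02) and circle(A, 35.430); the below-UV intersection is R = (13.750, -35.447). S is the foot of the tangent from R: S = (29.798, -6.2687).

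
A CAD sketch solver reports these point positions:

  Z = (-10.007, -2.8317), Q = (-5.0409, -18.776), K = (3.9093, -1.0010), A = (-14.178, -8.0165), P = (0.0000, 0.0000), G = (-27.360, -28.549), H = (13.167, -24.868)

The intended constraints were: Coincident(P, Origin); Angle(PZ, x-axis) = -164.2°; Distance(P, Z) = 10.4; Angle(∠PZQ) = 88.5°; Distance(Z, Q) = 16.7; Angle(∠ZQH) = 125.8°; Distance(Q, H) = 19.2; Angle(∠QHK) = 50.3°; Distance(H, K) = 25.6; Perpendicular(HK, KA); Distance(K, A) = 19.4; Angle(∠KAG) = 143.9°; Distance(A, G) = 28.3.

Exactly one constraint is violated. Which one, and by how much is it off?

Distance(A, G) = 28.3 — off by 3.90.

P = (0.00, 0.00) ✓; PZ at -164.2° ✓; |PZ| = 10.40 ✓; ∠PZQ = 88.50° ✓; |ZQ| = 16.70 ✓; ∠ZQH = 125.8° ✓; |QH| = 19.20 ✓; ∠QHK = 50.30° ✓; |HK| = 25.60 ✓; ∠(HK, KA) = 90.00° ✓; |KA| = 19.40 ✓; ∠KAG = 143.9° ✓; |AG| = 24.40 ✗.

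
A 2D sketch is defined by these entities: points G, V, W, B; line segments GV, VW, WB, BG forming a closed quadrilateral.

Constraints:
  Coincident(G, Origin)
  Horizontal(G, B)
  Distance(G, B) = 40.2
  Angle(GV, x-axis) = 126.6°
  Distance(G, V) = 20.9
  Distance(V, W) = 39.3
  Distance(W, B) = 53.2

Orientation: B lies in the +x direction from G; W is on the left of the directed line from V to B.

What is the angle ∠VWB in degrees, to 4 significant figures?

71.60°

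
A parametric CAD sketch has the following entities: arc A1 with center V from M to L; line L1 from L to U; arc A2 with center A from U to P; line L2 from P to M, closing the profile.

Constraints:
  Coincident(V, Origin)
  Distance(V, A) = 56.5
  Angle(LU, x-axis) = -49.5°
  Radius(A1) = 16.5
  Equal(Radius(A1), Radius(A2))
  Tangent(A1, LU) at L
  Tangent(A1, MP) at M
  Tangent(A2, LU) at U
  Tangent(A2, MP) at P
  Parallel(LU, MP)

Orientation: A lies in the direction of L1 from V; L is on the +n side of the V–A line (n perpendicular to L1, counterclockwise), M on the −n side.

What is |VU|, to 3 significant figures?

58.9

The slot axis is L1's direction at -49.5°, so u = (cos -49.5°, sin -49.5°) = (0.649, -0.760) and n = (−sin -49.5°, cos -49.5°) = (0.760, 0.649). V is at the origin and A lies 56.5 along u from V, so A = 56.5·u = (36.7, -43.0). Tangency of A1 to both parallel lines with radius 16.5 puts L and M at V ± 16.5·n: L = (12.5, 10.7), M = (-12.5, -10.7). Equal radii place U and P the same way about A: U = A + 16.5·n = (49.2, -32.2), P = A − 16.5·n = (24.1, -53.7). Then |VU| = |U − V| = 58.9.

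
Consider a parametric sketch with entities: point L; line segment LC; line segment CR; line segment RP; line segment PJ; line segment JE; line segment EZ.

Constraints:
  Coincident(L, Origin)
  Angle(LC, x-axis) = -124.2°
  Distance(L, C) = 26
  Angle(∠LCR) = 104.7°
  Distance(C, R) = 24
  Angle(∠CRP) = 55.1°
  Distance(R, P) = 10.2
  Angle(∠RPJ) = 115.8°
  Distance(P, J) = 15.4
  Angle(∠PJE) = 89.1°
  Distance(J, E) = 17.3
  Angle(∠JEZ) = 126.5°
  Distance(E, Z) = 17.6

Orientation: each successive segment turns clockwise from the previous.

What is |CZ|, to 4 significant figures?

28.83

∠PJE = 89.1° gives JE at -119.5° from the x-axis; with |JE| = 17.3, E = (-23.94, -29.98). ∠JEZ = 126.5° gives EZ at -173.0° from the x-axis; with |EZ| = 17.6, Z = (-41.41, -32.13). Then |CZ| = |Z − C| = 28.83.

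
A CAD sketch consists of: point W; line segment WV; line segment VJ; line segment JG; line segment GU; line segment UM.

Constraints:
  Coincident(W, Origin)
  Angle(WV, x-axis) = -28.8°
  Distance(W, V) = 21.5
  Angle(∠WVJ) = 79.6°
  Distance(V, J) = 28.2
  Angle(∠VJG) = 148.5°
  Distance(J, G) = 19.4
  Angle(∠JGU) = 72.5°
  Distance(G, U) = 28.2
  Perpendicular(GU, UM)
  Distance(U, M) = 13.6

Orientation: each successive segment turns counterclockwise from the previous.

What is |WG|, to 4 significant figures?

42.32

W is at the origin; WV runs at -28.8° with length 21.5, so V = (18.84, -10.36). ∠WVJ = 79.6° gives VJ at 71.60° from the x-axis; with |VJ| = 28.2, J = (27.74, 16.40). ∠VJG = 148.5° gives JG at 103.1° from the x-axis; with |JG| = 19.4, G = (23.34, 35.30). Then |WG| = |G − W| = 42.32.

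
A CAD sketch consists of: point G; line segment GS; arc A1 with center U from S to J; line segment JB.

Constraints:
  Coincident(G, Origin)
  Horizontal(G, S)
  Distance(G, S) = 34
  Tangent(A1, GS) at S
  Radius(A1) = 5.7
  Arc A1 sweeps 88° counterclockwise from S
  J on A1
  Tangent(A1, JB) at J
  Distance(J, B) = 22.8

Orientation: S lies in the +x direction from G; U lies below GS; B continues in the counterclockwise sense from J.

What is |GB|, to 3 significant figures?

39.5

G is at the origin; G and S share the same y with |GS| = 34.0 and S on the +x side, so S = (34.0, 0.00). Since A1 is tangent to GS there, US ⟂ GS, so U = S + (0, -5.7) = (34.0, -5.70). On A1, S sits at bearing 90° from U; an 88° counterclockwise sweep puts J at bearing 178°, so J = U + 5.7·(cos 178°, sin 178°) = (28.3, -5.50). A1 meets JB tangentially, so UJ is at right angles to JB, so JB runs along (−sin 178°, cos 178°); with |JB| = 22.8, B = (27.5, -28.3). Then |GB| = |B − G| = 39.5.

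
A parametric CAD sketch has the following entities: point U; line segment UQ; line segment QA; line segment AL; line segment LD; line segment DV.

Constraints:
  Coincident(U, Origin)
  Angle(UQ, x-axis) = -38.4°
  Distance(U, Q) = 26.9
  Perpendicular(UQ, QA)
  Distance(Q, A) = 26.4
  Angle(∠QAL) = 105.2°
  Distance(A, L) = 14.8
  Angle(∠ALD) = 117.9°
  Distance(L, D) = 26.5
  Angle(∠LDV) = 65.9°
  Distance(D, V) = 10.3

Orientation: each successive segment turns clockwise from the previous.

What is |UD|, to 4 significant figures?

12.23

∠QAL = 105.2° gives AL at 156.8° from the x-axis; with |AL| = 14.8, L = (-8.920, -31.57). ∠ALD = 117.9° gives LD at 94.70° from the x-axis; with |LD| = 26.5, D = (-11.09, -5.157). Then |UD| = |D − U| = 12.23.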